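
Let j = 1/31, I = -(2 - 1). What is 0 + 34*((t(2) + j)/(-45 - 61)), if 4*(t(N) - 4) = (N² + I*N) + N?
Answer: -2652/1643 ≈ -1.6141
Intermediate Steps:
I = -1 (I = -1*1 = -1)
t(N) = 4 + N²/4 (t(N) = 4 + ((N² - N) + N)/4 = 4 + N²/4)
j = 1/31 ≈ 0.032258
0 + 34*((t(2) + j)/(-45 - 61)) = 0 + 34*(((4 + (¼)*2²) + 1/31)/(-45 - 61)) = 0 + 34*(((4 + (¼)*4) + 1/31)/(-106)) = 0 + 34*(((4 + 1) + 1/31)*(-1/106)) = 0 + 34*((5 + 1/31)*(-1/106)) = 0 + 34*((156/31)*(-1/106)) = 0 + 34*(-78/1643) = 0 - 2652/1643 = -2652/1643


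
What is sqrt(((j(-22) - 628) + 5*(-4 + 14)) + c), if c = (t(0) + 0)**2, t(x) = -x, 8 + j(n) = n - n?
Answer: I*sqrt(586) ≈ 24.207*I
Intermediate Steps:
j(n) = -8 (j(n) = -8 + (n - n) = -8 + 0 = -8)
c = 0 (c = (-1*0 + 0)**2 = (0 + 0)**2 = 0**2 = 0)
sqrt(((j(-22) - 628) + 5*(-4 + 14)) + c) = sqrt(((-8 - 628) + 5*(-4 + 14)) + 0) = sqrt((-636 + 5*10) + 0) = sqrt((-636 + 50) + 0) = sqrt(-586 + 0) = sqrt(-586) = I*sqrt(586)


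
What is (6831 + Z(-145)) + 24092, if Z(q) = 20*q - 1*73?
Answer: 27950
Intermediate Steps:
Z(q) = -73 + 20*q (Z(q) = 20*q - 73 = -73 + 20*q)
(6831 + Z(-145)) + 24092 = (6831 + (-73 + 20*(-145))) + 24092 = (6831 + (-73 - 2900)) + 24092 = (6831 - 2973) + 24092 = 3858 + 24092 = 27950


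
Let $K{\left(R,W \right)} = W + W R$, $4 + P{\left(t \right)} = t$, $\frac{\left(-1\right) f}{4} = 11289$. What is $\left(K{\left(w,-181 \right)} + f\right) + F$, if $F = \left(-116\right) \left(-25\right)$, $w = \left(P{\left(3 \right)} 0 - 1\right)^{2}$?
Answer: $-42618$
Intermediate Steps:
$f = -45156$ ($f = \left(-4\right) 11289 = -45156$)
$P{\left(t \right)} = -4 + t$
$w = 1$ ($w = \left(\left(-4 + 3\right) 0 - 1\right)^{2} = \left(\left(-1\right) 0 - 1\right)^{2} = \left(0 - 1\right)^{2} = \left(-1\right)^{2} = 1$)
$K{\left(R,W \right)} = W + R W$
$F = 2900$
$\left(K{\left(w,-181 \right)} + f\right) + F = \left(- 181 \left(1 + 1\right) - 45156\right) + 2900 = \left(\left(-181\right) 2 - 45156\right) + 2900 = \left(-362 - 45156\right) + 2900 = -45518 + 2900 = -42618$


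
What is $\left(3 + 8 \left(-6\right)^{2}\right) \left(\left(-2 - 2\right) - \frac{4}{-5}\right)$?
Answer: $- \frac{4656}{5} \approx -931.2$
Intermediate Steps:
$\left(3 + 8 \left(-6\right)^{2}\right) \left(\left(-2 - 2\right) - \frac{4}{-5}\right) = \left(3 + 8 \cdot 36\right) \left(-4 - 4 \left(- \frac{1}{5}\right)\right) = \left(3 + 288\right) \left(-4 - - \frac{4}{5}\right) = 291 \left(-4 + \frac{4}{5}\right) = 291 \left(- \frac{16}{5}\right) = - \frac{4656}{5}$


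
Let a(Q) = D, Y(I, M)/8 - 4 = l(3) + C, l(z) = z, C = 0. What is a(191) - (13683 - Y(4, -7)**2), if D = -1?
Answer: -10548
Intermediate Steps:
Y(I, M) = 56 (Y(I, M) = 32 + 8*(3 + 0) = 32 + 8*3 = 32 + 24 = 56)
a(Q) = -1
a(191) - (13683 - Y(4, -7)**2) = -1 - (13683 - 1*56**2) = -1 - (13683 - 1*3136) = -1 - (13683 - 3136) = -1 - 1*10547 = -1 - 10547 = -10548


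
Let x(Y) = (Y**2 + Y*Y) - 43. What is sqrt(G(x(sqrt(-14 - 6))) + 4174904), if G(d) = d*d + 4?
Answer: sqrt(4181797) ≈ 2044.9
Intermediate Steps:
x(Y) = -43 + 2*Y**2 (x(Y) = (Y**2 + Y**2) - 43 = 2*Y**2 - 43 = -43 + 2*Y**2)
G(d) = 4 + d**2 (G(d) = d**2 + 4 = 4 + d**2)
sqrt(G(x(sqrt(-14 - 6))) + 4174904) = sqrt((4 + (-43 + 2*(sqrt(-14 - 6))**2)**2) + 4174904) = sqrt((4 + (-43 + 2*(sqrt(-20))**2)**2) + 4174904) = sqrt((4 + (-43 + 2*(2*I*sqrt(5))**2)**2) + 4174904) = sqrt((4 + (-43 + 2*(-20))**2) + 4174904) = sqrt((4 + (-43 - 40)**2) + 4174904) = sqrt((4 + (-83)**2) + 4174904) = sqrt((4 + 6889) + 4174904) = sqrt(6893 + 4174904) = sqrt(4181797)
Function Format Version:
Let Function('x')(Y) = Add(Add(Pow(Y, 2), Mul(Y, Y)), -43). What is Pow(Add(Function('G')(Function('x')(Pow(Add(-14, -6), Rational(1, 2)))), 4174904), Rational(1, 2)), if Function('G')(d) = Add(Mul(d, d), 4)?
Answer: Pow(4181797, Rational(1, 2)) ≈ 2044.9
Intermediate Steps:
Function('x')(Y) = Add(-43, Mul(2, Pow(Y, 2))) (Function('x')(Y) = Add(Add(Pow(Y, 2), Pow(Y, 2)), -43) = Add(Mul(2, Pow(Y, 2)), -43) = Add(-43, Mul(2, Pow(Y, 2))))
Function('G')(d) = Add(4, Pow(d, 2)) (Function('G')(d) = Add(Pow(d, 2), 4) = Add(4, Pow(d, 2)))
Pow(Add(Function('G')(Function('x')(Pow(Add(-14, -6), Rational(1, 2)))), 4174904), Rational(1, 2)) = Pow(Add(Add(4, Pow(Add(-43, Mul(2, Pow(Pow(Add(-14, -6), Rational(1, 2)), 2))), 2)), 4174904), Rational(1, 2)) = Pow(Add(Add(4, Pow(Add(-43, Mul(2, Pow(Pow(-20, Rational(1, 2)), 2))), 2)), 4174904), Rational(1, 2)) = Pow(Add(Add(4, Pow(Add(-43, Mul(2, Pow(Mul(2, I, Pow(5, Rational(1, 2))), 2))), 2)), 4174904), Rational(1, 2)) = Pow(Add(Add(4, Pow(Add(-43, Mul(2, -20)), 2)), 4174904), Rational(1, 2)) = Pow(Add(Add(4, Pow(Add(-43, -40), 2)), 4174904), Rational(1, 2)) = Pow(Add(Add(4, Pow(-83, 2)), 4174904), Rational(1, 2)) = Pow(Add(Add(4, 6889), 4174904), Rational(1, 2)) = Pow(Add(6893, 4174904), Rational(1, 2)) = Pow(4181797, Rational(1, 2))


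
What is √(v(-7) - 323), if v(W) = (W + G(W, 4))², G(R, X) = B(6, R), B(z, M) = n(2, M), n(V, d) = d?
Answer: I*√127 ≈ 11.269*I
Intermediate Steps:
B(z, M) = M
G(R, X) = R
v(W) = 4*W² (v(W) = (W + W)² = (2*W)² = 4*W²)
√(v(-7) - 323) = √(4*(-7)² - 323) = √(4*49 - 323) = √(196 - 323) = √(-127) = I*√127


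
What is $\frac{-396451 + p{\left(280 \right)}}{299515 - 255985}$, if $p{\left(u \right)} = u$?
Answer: $- \frac{132057}{14510} \approx -9.1011$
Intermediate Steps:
$\frac{-396451 + p{\left(280 \right)}}{299515 - 255985} = \frac{-396451 + 280}{299515 - 255985} = - \frac{396171}{43530} = \left(-396171\right) \frac{1}{43530} = - \frac{132057}{14510}$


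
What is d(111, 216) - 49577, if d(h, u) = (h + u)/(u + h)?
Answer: -49576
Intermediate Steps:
d(h, u) = 1 (d(h, u) = (h + u)/(h + u) = 1)
d(111, 216) - 49577 = 1 - 49577 = -49576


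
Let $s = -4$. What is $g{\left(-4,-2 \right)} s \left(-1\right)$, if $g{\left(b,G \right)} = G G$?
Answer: $16$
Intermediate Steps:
$g{\left(b,G \right)} = G^{2}$
$g{\left(-4,-2 \right)} s \left(-1\right) = \left(-2\right)^{2} \left(-4\right) \left(-1\right) = 4 \left(-4\right) \left(-1\right) = \left(-16\right) \left(-1\right) = 16$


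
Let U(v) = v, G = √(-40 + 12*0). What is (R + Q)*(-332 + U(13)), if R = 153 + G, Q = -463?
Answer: 98890 - 638*I*√10 ≈ 98890.0 - 2017.5*I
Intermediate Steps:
G = 2*I*√10 (G = √(-40 + 0) = √(-40) = 2*I*√10 ≈ 6.3246*I)
R = 153 + 2*I*√10 ≈ 153.0 + 6.3246*I
(R + Q)*(-332 + U(13)) = ((153 + 2*I*√10) - 463)*(-332 + 13) = (-310 + 2*I*√10)*(-319) = 98890 - 638*I*√10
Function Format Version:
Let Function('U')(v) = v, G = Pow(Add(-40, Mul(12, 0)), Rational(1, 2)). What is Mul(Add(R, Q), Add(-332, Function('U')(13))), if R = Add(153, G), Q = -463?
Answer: Add(98890, Mul(-638, I, Pow(10, Rational(1, 2)))) ≈ Add(98890., Mul(-2017.5, I))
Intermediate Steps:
G = Mul(2, I, Pow(10, Rational(1, 2))) (G = Pow(Add(-40, 0), Rational(1, 2)) = Pow(-40, Rational(1, 2)) = Mul(2, I, Pow(10, Rational(1, 2))) ≈ Mul(6.3246, I))
R = Add(153, Mul(2, I, Pow(10, Rational(1, 2)))) ≈ Add(153.00, Mul(6.3246, I))
Mul(Add(R, Q), Add(-332, Function('U')(13))) = Mul(Add(Add(153, Mul(2, I, Pow(10, Rational(1, 2)))), -463), Add(-332, 13)) = Mul(Add(-310, Mul(2, I, Pow(10, Rational(1, 2)))), -319) = Add(98890, Mul(-638, I, Pow(10, Rational(1, 2))))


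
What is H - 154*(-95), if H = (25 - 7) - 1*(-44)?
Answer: 14692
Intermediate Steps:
H = 62 (H = 18 + 44 = 62)
H - 154*(-95) = 62 - 154*(-95) = 62 + 14630 = 14692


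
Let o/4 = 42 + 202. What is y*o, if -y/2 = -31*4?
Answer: 242048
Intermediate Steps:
o = 976 (o = 4*(42 + 202) = 4*244 = 976)
y = 248 (y = -(-62)*4 = -2*(-124) = 248)
y*o = 248*976 = 242048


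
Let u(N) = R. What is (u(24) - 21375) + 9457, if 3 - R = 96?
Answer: -12011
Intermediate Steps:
R = -93 (R = 3 - 1*96 = 3 - 96 = -93)
u(N) = -93
(u(24) - 21375) + 9457 = (-93 - 21375) + 9457 = -21468 + 9457 = -12011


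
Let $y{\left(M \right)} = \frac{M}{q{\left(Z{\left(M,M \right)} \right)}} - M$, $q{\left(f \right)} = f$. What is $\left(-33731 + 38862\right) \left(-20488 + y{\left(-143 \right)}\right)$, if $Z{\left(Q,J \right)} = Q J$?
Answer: $- \frac{14927803016}{143} \approx -1.0439 \cdot 10^{8}$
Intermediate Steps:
$Z{\left(Q,J \right)} = J Q$
$y{\left(M \right)} = \frac{1}{M} - M$ ($y{\left(M \right)} = \frac{M}{M M} - M = \frac{M}{M^{2}} - M = \frac{1}{M} - M$)
$\left(-33731 + 38862\right) \left(-20488 + y{\left(-143 \right)}\right) = \left(-33731 + 38862\right) \left(-20488 + \left(\frac{1}{-143} - -143\right)\right) = 5131 \left(-20488 + \left(- \frac{1}{143} + 143\right)\right) = 5131 \left(-20488 + \frac{20448}{143}\right) = 5131 \left(- \frac{2909336}{143}\right) = - \frac{14927803016}{143}$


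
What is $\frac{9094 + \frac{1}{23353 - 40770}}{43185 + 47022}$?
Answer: $\frac{158390197}{1571135319} \approx 0.10081$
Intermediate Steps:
$\frac{9094 + \frac{1}{23353 - 40770}}{43185 + 47022} = \frac{9094 + \frac{1}{-17417}}{90207} = \left(9094 - \frac{1}{17417}\right) \frac{1}{90207} = \frac{158390197}{17417} \cdot \frac{1}{90207} = \frac{158390197}{1571135319}$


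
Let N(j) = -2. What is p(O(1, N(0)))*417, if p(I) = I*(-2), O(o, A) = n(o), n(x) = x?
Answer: -834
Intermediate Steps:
O(o, A) = o
p(I) = -2*I
p(O(1, N(0)))*417 = -2*1*417 = -2*417 = -834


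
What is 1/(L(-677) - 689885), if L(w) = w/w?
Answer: -1/689884 ≈ -1.4495e-6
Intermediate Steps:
L(w) = 1
1/(L(-677) - 689885) = 1/(1 - 689885) = 1/(-689884) = -1/689884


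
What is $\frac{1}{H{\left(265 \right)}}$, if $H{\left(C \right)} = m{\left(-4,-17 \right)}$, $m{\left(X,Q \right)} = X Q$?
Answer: $\frac{1}{68} \approx 0.014706$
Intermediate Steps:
$m{\left(X,Q \right)} = Q X$
$H{\left(C \right)} = 68$ ($H{\left(C \right)} = \left(-17\right) \left(-4\right) = 68$)
$\frac{1}{H{\left(265 \right)}} = \frac{1}{68}$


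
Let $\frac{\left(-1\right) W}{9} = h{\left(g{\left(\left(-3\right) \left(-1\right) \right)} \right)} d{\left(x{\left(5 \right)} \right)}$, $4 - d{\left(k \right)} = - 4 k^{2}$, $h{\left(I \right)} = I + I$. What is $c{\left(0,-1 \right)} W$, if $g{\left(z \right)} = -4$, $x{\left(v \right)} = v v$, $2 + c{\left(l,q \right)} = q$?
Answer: $-540864$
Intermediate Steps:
$c{\left(l,q \right)} = -2 + q$
$x{\left(v \right)} = v^{2}$
$h{\left(I \right)} = 2 I$
$d{\left(k \right)} = 4 + 4 k^{2}$ ($d{\left(k \right)} = 4 - - 4 k^{2} = 4 + 4 k^{2}$)
$W = 180288$ ($W = - 9 \cdot 2 \left(-4\right) \left(4 + 4 \left(5^{2}\right)^{2}\right) = - 9 \left(- 8 \left(4 + 4 \cdot 25^{2}\right)\right) = - 9 \left(- 8 \left(4 + 4 \cdot 625\right)\right) = - 9 \left(- 8 \left(4 + 2500\right)\right) = - 9 \left(\left(-8\right) 2504\right) = \left(-9\right) \left(-20032\right) = 180288$)
$c{\left(0,-1 \right)} W = \left(-2 - 1\right) 180288 = \left(-3\right) 180288 = -540864$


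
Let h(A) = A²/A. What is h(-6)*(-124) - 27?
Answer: 717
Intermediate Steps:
h(A) = A
h(-6)*(-124) - 27 = -6*(-124) - 27 = 744 - 27 = 717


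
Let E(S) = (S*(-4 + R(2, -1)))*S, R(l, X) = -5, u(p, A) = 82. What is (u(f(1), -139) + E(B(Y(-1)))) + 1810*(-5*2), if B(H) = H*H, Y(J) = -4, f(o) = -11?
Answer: -20322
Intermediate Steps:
B(H) = H**2
E(S) = -9*S**2 (E(S) = (S*(-4 - 5))*S = (S*(-9))*S = (-9*S)*S = -9*S**2)
(u(f(1), -139) + E(B(Y(-1)))) + 1810*(-5*2) = (82 - 9*((-4)**2)**2) + 1810*(-5*2) = (82 - 9*16**2) + 1810*(-10) = (82 - 9*256) - 18100 = (82 - 2304) - 18100 = -2222 - 18100 = -20322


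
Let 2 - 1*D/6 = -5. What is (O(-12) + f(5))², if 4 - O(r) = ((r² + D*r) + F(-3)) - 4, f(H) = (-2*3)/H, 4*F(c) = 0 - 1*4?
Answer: 3381921/25 ≈ 1.3528e+5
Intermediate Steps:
F(c) = -1 (F(c) = (0 - 1*4)/4 = (0 - 4)/4 = (¼)*(-4) = -1)
D = 42 (D = 12 - 6*(-5) = 12 + 30 = 42)
f(H) = -6/H
O(r) = 9 - r² - 42*r (O(r) = 4 - (((r² + 42*r) - 1) - 4) = 4 - ((-1 + r² + 42*r) - 4) = 4 - (-5 + r² + 42*r) = 4 + (5 - r² - 42*r) = 9 - r² - 42*r)
(O(-12) + f(5))² = ((9 - 1*(-12)² - 42*(-12)) - 6/5)² = ((9 - 1*144 + 504) - 6*⅕)² = ((9 - 144 + 504) - 6/5)² = (369 - 6/5)² = (1839/5)² = 3381921/25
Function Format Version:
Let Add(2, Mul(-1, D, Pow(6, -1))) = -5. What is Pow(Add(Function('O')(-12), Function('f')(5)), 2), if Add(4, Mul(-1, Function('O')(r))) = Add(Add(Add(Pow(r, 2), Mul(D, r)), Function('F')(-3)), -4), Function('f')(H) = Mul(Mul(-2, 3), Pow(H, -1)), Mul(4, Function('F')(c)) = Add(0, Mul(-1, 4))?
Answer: Rational(3381921, 25) ≈ 1.3528e+5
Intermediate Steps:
Function('F')(c) = -1 (Function('F')(c) = Mul(Rational(1, 4), Add(0, Mul(-1, 4))) = Mul(Rational(1, 4), Add(0, -4)) = Mul(Rational(1, 4), -4) = -1)
D = 42 (D = Add(12, Mul(-6, -5)) = Add(12, 30) = 42)
Function('f')(H) = Mul(-6, Pow(H, -1))
Function('O')(r) = Add(9, Mul(-1, Pow(r, 2)), Mul(-42, r)) (Function('O')(r) = Add(4, Mul(-1, Add(Add(Add(Pow(r, 2), Mul(42, r)), -1), -4))) = Add(4, Mul(-1, Add(Add(-1, Pow(r, 2), Mul(42, r)), -4))) = Add(4, Mul(-1, Add(-5, Pow(r, 2), Mul(42, r)))) = Add(4, Add(5, Mul(-1, Pow(r, 2)), Mul(-42, r))) = Add(9, Mul(-1, Pow(r, 2)), Mul(-42, r)))
Pow(Add(Function('O')(-12), Function('f')(5)), 2) = Pow(Add(Add(9, Mul(-1, Pow(-12, 2)), Mul(-42, -12)), Mul(-6, Pow(5, -1))), 2) = Pow(Add(Add(9, Mul(-1, 144), 504), Mul(-6, Rational(1, 5))), 2) = Pow(Add(Add(9, -144, 504), Rational(-6, 5)), 2) = Pow(Add(369, Rational(-6, 5)), 2) = Pow(Rational(1839, 5), 2) = Rational(3381921, 25)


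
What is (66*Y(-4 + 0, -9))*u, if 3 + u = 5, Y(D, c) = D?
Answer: -528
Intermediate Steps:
u = 2 (u = -3 + 5 = 2)
(66*Y(-4 + 0, -9))*u = (66*(-4 + 0))*2 = (66*(-4))*2 = -264*2 = -528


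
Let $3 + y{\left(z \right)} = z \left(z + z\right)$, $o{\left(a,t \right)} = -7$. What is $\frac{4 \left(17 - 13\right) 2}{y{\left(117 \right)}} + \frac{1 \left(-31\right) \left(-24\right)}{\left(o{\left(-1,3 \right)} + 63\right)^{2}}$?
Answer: $\frac{2558419}{10731000} \approx 0.23841$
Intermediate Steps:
$y{\left(z \right)} = -3 + 2 z^{2}$ ($y{\left(z \right)} = -3 + z \left(z + z\right) = -3 + z 2 z = -3 + 2 z^{2}$)
$\frac{4 \left(17 - 13\right) 2}{y{\left(117 \right)}} + \frac{1 \left(-31\right) \left(-24\right)}{\left(o{\left(-1,3 \right)} + 63\right)^{2}} = \frac{4 \left(17 - 13\right) 2}{-3 + 2 \cdot 117^{2}} + \frac{1 \left(-31\right) \left(-24\right)}{\left(-7 + 63\right)^{2}} = \frac{4 \cdot 4 \cdot 2}{-3 + 2 \cdot 13689} + \frac{\left(-31\right) \left(-24\right)}{56^{2}} = \frac{16 \cdot 2}{-3 + 27378} + \frac{744}{3136} = \frac{32}{27375} + 744 \cdot \frac{1}{3136} = 32 \cdot \frac{1}{27375} + \frac{93}{392} = \frac{32}{27375} + \frac{93}{392} = \frac{2558419}{10731000}$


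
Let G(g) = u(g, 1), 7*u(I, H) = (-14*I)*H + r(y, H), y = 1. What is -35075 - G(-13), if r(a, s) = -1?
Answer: -245706/7 ≈ -35101.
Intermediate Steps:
u(I, H) = -⅐ - 2*H*I (u(I, H) = ((-14*I)*H - 1)/7 = (-14*H*I - 1)/7 = (-1 - 14*H*I)/7 = -⅐ - 2*H*I)
G(g) = -⅐ - 2*g (G(g) = -⅐ - 2*1*g = -⅐ - 2*g)
-35075 - G(-13) = -35075 - (-⅐ - 2*(-13)) = -35075 - (-⅐ + 26) = -35075 - 1*181/7 = -35075 - 181/7 = -245706/7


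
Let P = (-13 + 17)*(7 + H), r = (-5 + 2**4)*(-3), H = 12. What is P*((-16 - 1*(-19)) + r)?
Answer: -2280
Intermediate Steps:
r = -33 (r = (-5 + 16)*(-3) = 11*(-3) = -33)
P = 76 (P = (-13 + 17)*(7 + 12) = 4*19 = 76)
P*((-16 - 1*(-19)) + r) = 76*((-16 - 1*(-19)) - 33) = 76*((-16 + 19) - 33) = 76*(3 - 33) = 76*(-30) = -2280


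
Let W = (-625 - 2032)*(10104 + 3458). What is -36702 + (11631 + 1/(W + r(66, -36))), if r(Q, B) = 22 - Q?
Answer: -903415383739/36034278 ≈ -25071.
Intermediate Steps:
W = -36034234 (W = -2657*13562 = -36034234)
-36702 + (11631 + 1/(W + r(66, -36))) = -36702 + (11631 + 1/(-36034234 + (22 - 1*66))) = -36702 + (11631 + 1/(-36034234 + (22 - 66))) = -36702 + (11631 + 1/(-36034234 - 44)) = -36702 + (11631 + 1/(-36034278)) = -36702 + (11631 - 1/36034278) = -36702 + 419114687417/36034278 = -903415383739/36034278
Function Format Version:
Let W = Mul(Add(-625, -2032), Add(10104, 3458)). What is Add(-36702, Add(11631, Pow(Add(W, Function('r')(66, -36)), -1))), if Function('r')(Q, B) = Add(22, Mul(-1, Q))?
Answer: Rational(-903415383739, 36034278) ≈ -25071.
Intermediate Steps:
W = -36034234 (W = Mul(-2657, 13562) = -36034234)
Add(-36702, Add(11631, Pow(Add(W, Function('r')(66, -36)), -1))) = Add(-36702, Add(11631, Pow(Add(-36034234, Add(22, Mul(-1, 66))), -1))) = Add(-36702, Add(11631, Pow(Add(-36034234, Add(22, -66)), -1))) = Add(-36702, Add(11631, Pow(Add(-36034234, -44), -1))) = Add(-36702, Add(11631, Pow(-36034278, -1))) = Add(-36702, Add(11631, Rational(-1, 36034278))) = Add(-36702, Rational(419114687417, 36034278)) = Rational(-903415383739, 36034278)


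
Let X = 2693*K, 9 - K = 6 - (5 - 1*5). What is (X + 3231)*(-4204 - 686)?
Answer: -55305900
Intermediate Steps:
K = 3 (K = 9 - (6 - (5 - 1*5)) = 9 - (6 - (5 - 5)) = 9 - (6 - 1*0) = 9 - (6 + 0) = 9 - 1*6 = 9 - 6 = 3)
X = 8079 (X = 2693*3 = 8079)
(X + 3231)*(-4204 - 686) = (8079 + 3231)*(-4204 - 686) = 11310*(-4890) = -55305900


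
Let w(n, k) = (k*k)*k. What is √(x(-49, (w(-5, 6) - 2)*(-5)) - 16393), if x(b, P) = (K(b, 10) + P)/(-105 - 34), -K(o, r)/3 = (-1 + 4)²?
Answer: I*√316576670/139 ≈ 128.0*I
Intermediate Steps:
K(o, r) = -27 (K(o, r) = -3*(-1 + 4)² = -3*3² = -3*9 = -27)
w(n, k) = k³ (w(n, k) = k²*k = k³)
x(b, P) = 27/139 - P/139 (x(b, P) = (-27 + P)/(-105 - 34) = (-27 + P)/(-139) = (-27 + P)*(-1/139) = 27/139 - P/139)
√(x(-49, (w(-5, 6) - 2)*(-5)) - 16393) = √((27/139 - (6³ - 2)*(-5)/139) - 16393) = √((27/139 - (216 - 2)*(-5)/139) - 16393) = √((27/139 - 214*(-5)/139) - 16393) = √((27/139 - 1/139*(-1070)) - 16393) = √((27/139 + 1070/139) - 16393) = √(1097/139 - 16393) = √(-2277530/139) = I*√316576670/139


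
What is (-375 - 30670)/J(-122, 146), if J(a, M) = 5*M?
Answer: -6209/146 ≈ -42.527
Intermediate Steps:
(-375 - 30670)/J(-122, 146) = (-375 - 30670)/((5*146)) = -31045/730 = -31045*1/730 = -6209/146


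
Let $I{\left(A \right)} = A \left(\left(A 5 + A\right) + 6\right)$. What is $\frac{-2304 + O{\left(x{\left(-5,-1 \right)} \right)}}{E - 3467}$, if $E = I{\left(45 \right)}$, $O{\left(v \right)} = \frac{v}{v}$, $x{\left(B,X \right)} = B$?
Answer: $- \frac{329}{1279} \approx -0.25723$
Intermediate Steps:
$I{\left(A \right)} = A \left(6 + 6 A\right)$ ($I{\left(A \right)} = A \left(\left(5 A + A\right) + 6\right) = A \left(6 A + 6\right) = A \left(6 + 6 A\right)$)
$O{\left(v \right)} = 1$
$E = 12420$ ($E = 6 \cdot 45 \left(1 + 45\right) = 6 \cdot 45 \cdot 46 = 12420$)
$\frac{-2304 + O{\left(x{\left(-5,-1 \right)} \right)}}{E - 3467} = \frac{-2304 + 1}{12420 - 3467} = - \frac{2303}{8953} = \left(-2303\right) \frac{1}{8953} = - \frac{329}{1279}$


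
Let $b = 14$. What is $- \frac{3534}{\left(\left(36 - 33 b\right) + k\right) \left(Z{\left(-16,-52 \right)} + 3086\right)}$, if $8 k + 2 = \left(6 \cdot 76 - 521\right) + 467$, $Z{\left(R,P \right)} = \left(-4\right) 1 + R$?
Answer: $\frac{589}{192136} \approx 0.0030655$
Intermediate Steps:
$Z{\left(R,P \right)} = -4 + R$
$k = 50$ ($k = - \frac{1}{4} + \frac{\left(6 \cdot 76 - 521\right) + 467}{8} = - \frac{1}{4} + \frac{\left(456 - 521\right) + 467}{8} = - \frac{1}{4} + \frac{-65 + 467}{8} = - \frac{1}{4} + \frac{1}{8} \cdot 402 = - \frac{1}{4} + \frac{201}{4} = 50$)
$- \frac{3534}{\left(\left(36 - 33 b\right) + k\right) \left(Z{\left(-16,-52 \right)} + 3086\right)} = - \frac{3534}{\left(\left(36 - 462\right) + 50\right) \left(\left(-4 - 16\right) + 3086\right)} = - \frac{3534}{\left(\left(36 - 462\right) + 50\right) \left(-20 + 3086\right)} = - \frac{3534}{\left(-426 + 50\right) 3066} = - \frac{3534}{\left(-376\right) 3066} = - \frac{3534}{-1152816} = \left(-3534\right) \left(- \frac{1}{1152816}\right) = \frac{589}{192136}$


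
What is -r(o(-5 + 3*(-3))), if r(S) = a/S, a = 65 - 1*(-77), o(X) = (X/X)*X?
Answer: 71/7 ≈ 10.143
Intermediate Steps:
o(X) = X (o(X) = 1*X = X)
a = 142 (a = 65 + 77 = 142)
r(S) = 142/S
-r(o(-5 + 3*(-3))) = -142/(-5 + 3*(-3)) = -142/(-5 - 9) = -142/(-14) = -142*(-1)/14 = -1*(-71/7) = 71/7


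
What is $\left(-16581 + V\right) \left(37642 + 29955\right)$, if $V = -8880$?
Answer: $-1721087217$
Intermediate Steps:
$\left(-16581 + V\right) \left(37642 + 29955\right) = \left(-16581 - 8880\right) \left(37642 + 29955\right) = \left(-25461\right) 67597 = -1721087217$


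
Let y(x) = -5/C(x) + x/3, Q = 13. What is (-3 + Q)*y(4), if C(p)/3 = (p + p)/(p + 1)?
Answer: 35/12 ≈ 2.9167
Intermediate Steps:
C(p) = 6*p/(1 + p) (C(p) = 3*((p + p)/(p + 1)) = 3*((2*p)/(1 + p)) = 3*(2*p/(1 + p)) = 6*p/(1 + p))
y(x) = x/3 - 5*(1 + x)/(6*x) (y(x) = -5*(1 + x)/(6*x) + x/3 = x/3 - 5*(1 + x)/(6*x))
(-3 + Q)*y(4) = (-3 + 13)*(-5/6 - 5/6/4 + (1/3)*4) = 10*(-5/6 - 5/6*1/4 + 4/3) = 10*(-5/6 - 5/24 + 4/3) = 10*(7/24) = 35/12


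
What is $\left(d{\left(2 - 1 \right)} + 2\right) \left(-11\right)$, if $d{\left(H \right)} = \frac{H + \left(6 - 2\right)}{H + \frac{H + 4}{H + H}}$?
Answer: $- \frac{264}{7} \approx -37.714$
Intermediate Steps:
$d{\left(H \right)} = \frac{4 + H}{H + \frac{4 + H}{2 H}}$ ($d{\left(H \right)} = \frac{H + 4}{H + \frac{4 + H}{2 H}} = \frac{4 + H}{H + \left(4 + H\right) \frac{1}{2 H}} = \frac{4 + H}{H + \frac{4 + H}{2 H}}$)
$\left(d{\left(2 - 1 \right)} + 2\right) \left(-11\right) = \left(\frac{2 \left(2 - 1\right) \left(4 + \left(2 - 1\right)\right)}{4 + \left(2 - 1\right) + 2 \left(2 - 1\right)^{2}} + 2\right) \left(-11\right) = \left(2 \cdot 1 \frac{1}{4 + 1 + 2 \cdot 1^{2}} \left(4 + 1\right) + 2\right) \left(-11\right) = \left(2 \cdot 1 \frac{1}{4 + 1 + 2 \cdot 1} \cdot 5 + 2\right) \left(-11\right) = \left(2 \cdot 1 \frac{1}{4 + 1 + 2} \cdot 5 + 2\right) \left(-11\right) = \left(2 \cdot 1 \cdot \frac{1}{7} \cdot 5 + 2\right) \left(-11\right) = \left(\frac{10}{7} + 2\right) \left(-11\right) = \frac{24}{7} \left(-11\right) = - \frac{264}{7}$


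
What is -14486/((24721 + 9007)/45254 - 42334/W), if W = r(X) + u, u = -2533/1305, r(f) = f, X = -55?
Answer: -716361295364/36802983253 ≈ -19.465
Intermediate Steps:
u = -2533/1305 (u = -2533*1/1305 = -2533/1305 ≈ -1.9410)
W = -74308/1305 (W = -55 - 2533/1305 = -74308/1305 ≈ -56.941)
-14486/((24721 + 9007)/45254 - 42334/W) = -14486/((24721 + 9007)/45254 - 42334/(-74308/1305)) = -14486/(33728*(1/45254) - 42334*(-1305/74308)) = -14486/(992/1331 + 27622935/37154) = -14486/36802983253/49451974 = -14486*49451974/36802983253 = -716361295364/36802983253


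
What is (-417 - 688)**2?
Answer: 1221025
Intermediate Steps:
(-417 - 688)**2 = (-1105)**2 = 1221025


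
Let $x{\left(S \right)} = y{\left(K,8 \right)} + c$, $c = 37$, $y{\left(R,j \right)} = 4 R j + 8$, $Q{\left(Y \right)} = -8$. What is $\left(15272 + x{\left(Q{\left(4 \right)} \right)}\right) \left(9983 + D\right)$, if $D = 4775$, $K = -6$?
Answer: $223214750$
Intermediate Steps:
$y{\left(R,j \right)} = 8 + 4 R j$ ($y{\left(R,j \right)} = 4 R j + 8 = 8 + 4 R j$)
$x{\left(S \right)} = -147$ ($x{\left(S \right)} = \left(8 + 4 \left(-6\right) 8\right) + 37 = \left(8 - 192\right) + 37 = -184 + 37 = -147$)
$\left(15272 + x{\left(Q{\left(4 \right)} \right)}\right) \left(9983 + D\right) = \left(15272 - 147\right) \left(9983 + 4775\right) = 15125 \cdot 14758 = 223214750$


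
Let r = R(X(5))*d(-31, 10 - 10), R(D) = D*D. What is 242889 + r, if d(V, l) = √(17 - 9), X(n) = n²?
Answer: 242889 + 1250*√2 ≈ 2.4466e+5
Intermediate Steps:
R(D) = D²
d(V, l) = 2*√2 (d(V, l) = √8 = 2*√2)
r = 1250*√2 (r = (5²)²*(2*√2) = 25²*(2*√2) = 625*(2*√2) = 1250*√2 ≈ 1767.8)
242889 + r = 242889 + 1250*√2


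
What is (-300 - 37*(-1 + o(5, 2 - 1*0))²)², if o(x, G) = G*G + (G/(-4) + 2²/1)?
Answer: 55547209/16 ≈ 3.4717e+6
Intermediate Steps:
o(x, G) = 4 + G² - G/4 (o(x, G) = G² + (G*(-¼) + 4*1) = G² + (-G/4 + 4) = G² + (4 - G/4) = 4 + G² - G/4)
(-300 - 37*(-1 + o(5, 2 - 1*0))²)² = (-300 - 37*(-1 + (4 + (2 - 1*0)² - (2 - 1*0)/4))²)² = (-300 - 37*(-1 + (4 + (2 + 0)² - (2 + 0)/4))²)² = (-300 - 37*(-1 + (4 + 2² - ¼*2))²)² = (-300 - 37*(-1 + (4 + 4 - ½))²)² = (-300 - 37*(-1 + 15/2)²)² = (-300 - 37*(13/2)²)² = (-300 - 37*169/4)² = (-300 - 6253/4)² = (-7453/4)² = 55547209/16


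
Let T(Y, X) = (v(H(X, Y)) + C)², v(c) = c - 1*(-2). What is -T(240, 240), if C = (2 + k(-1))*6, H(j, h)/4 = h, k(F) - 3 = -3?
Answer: -948676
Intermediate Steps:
k(F) = 0 (k(F) = 3 - 3 = 0)
H(j, h) = 4*h
v(c) = 2 + c (v(c) = c + 2 = 2 + c)
C = 12 (C = (2 + 0)*6 = 2*6 = 12)
T(Y, X) = (14 + 4*Y)² (T(Y, X) = ((2 + 4*Y) + 12)² = (14 + 4*Y)²)
-T(240, 240) = -4*(7 + 2*240)² = -4*(7 + 480)² = -4*487² = -4*237169 = -1*948676 = -948676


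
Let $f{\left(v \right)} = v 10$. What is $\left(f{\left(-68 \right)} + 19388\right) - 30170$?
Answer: $-11462$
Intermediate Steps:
$f{\left(v \right)} = 10 v$
$\left(f{\left(-68 \right)} + 19388\right) - 30170 = \left(10 \left(-68\right) + 19388\right) - 30170 = \left(-680 + 19388\right) - 30170 = 18708 - 30170 = -11462$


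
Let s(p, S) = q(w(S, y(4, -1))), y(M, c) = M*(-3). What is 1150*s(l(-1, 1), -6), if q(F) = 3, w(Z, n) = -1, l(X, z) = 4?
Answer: 3450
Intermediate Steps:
y(M, c) = -3*M
s(p, S) = 3
1150*s(l(-1, 1), -6) = 1150*3 = 3450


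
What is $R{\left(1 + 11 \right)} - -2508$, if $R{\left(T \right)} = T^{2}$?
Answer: $2652$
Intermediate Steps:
$R{\left(1 + 11 \right)} - -2508 = \left(1 + 11\right)^{2} - -2508 = 12^{2} + 2508 = 144 + 2508 = 2652$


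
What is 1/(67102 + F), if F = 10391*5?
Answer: 1/119057 ≈ 8.3993e-6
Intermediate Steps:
F = 51955
1/(67102 + F) = 1/(67102 + 51955) = 1/119057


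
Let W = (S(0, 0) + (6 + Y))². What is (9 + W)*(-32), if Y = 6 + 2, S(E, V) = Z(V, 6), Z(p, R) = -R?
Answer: -2336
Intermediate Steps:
S(E, V) = -6 (S(E, V) = -1*6 = -6)
Y = 8
W = 64 (W = (-6 + (6 + 8))² = (-6 + 14)² = 8² = 64)
(9 + W)*(-32) = (9 + 64)*(-32) = 73*(-32) = -2336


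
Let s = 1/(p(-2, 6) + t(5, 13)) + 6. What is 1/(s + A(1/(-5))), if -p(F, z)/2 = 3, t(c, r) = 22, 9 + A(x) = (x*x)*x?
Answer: -2000/5891 ≈ -0.33950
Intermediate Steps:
A(x) = -9 + x³ (A(x) = -9 + (x*x)*x = -9 + x²*x = -9 + x³)
p(F, z) = -6 (p(F, z) = -2*3 = -6)
s = 97/16 (s = 1/(-6 + 22) + 6 = 1/16 + 6 = 97/16 ≈ 6.0625)
1/(s + A(1/(-5))) = 1/(97/16 + (-9 + (1/(-5))³)) = 1/(97/16 + (-9 + (1*(-⅕))³)) = 1/(97/16 + (-9 + (-⅕)³)) = 1/(97/16 + (-9 - 1/125)) = 1/(97/16 - 1126/125) = 1/(-5891/2000) = -2000/5891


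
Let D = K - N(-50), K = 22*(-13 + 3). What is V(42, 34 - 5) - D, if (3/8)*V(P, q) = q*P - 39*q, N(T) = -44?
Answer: 408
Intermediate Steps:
V(P, q) = -104*q + 8*P*q/3 (V(P, q) = 8*(q*P - 39*q)/3 = 8*(P*q - 39*q)/3 = 8*(-39*q + P*q)/3 = -104*q + 8*P*q/3)
K = -220 (K = 22*(-10) = -220)
D = -176 (D = -220 - 1*(-44) = -220 + 44 = -176)
V(42, 34 - 5) - D = 8*(34 - 5)*(-39 + 42)/3 - 1*(-176) = (8/3)*29*3 + 176 = 232 + 176 = 408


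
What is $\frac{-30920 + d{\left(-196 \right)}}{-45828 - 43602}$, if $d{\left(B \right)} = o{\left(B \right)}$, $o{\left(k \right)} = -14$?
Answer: $\frac{15467}{44715} \approx 0.3459$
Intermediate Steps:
$d{\left(B \right)} = -14$
$\frac{-30920 + d{\left(-196 \right)}}{-45828 - 43602} = \frac{-30920 - 14}{-45828 - 43602} = - \frac{30934}{-89430} = \left(-30934\right) \left(- \frac{1}{89430}\right) = \frac{15467}{44715}$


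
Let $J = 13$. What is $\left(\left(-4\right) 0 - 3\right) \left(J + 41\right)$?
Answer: $-162$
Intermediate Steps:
$\left(\left(-4\right) 0 - 3\right) \left(J + 41\right) = \left(\left(-4\right) 0 - 3\right) \left(13 + 41\right) = \left(0 - 3\right) 54 = \left(-3\right) 54 = -162$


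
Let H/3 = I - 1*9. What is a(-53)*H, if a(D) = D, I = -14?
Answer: 3657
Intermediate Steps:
H = -69 (H = 3*(-14 - 1*9) = 3*(-14 - 9) = 3*(-23) = -69)
a(-53)*H = -53*(-69) = 3657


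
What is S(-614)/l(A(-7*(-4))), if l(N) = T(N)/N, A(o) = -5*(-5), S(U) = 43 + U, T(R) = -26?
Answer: 14275/26 ≈ 549.04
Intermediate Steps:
A(o) = 25
l(N) = -26/N
S(-614)/l(A(-7*(-4))) = (43 - 614)/((-26/25)) = -571/((-26*1/25)) = -571/(-26/25) = -571*(-25/26) = 14275/26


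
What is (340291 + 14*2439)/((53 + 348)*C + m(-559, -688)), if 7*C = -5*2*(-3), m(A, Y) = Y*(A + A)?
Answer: 2621059/5396318 ≈ 0.48571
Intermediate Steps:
m(A, Y) = 2*A*Y (m(A, Y) = Y*(2*A) = 2*A*Y)
C = 30/7 (C = (-5*2*(-3))/7 = (-10*(-3))/7 = (1/7)*30 = 30/7 ≈ 4.2857)
(340291 + 14*2439)/((53 + 348)*C + m(-559, -688)) = (340291 + 14*2439)/((53 + 348)*(30/7) + 2*(-559)*(-688)) = (340291 + 34146)/(401*(30/7) + 769184) = 374437/(12030/7 + 769184) = 374437/(5396318/7) = 374437*(7/5396318) = 2621059/5396318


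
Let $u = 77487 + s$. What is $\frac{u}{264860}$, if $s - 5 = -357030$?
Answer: $- \frac{3409}{3230} \approx -1.0554$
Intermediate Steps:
$s = -357025$ ($s = 5 - 357030 = -357025$)
$u = -279538$ ($u = 77487 - 357025 = -279538$)
$\frac{u}{264860} = - \frac{279538}{264860} = \left(-279538\right) \frac{1}{264860} = - \frac{3409}{3230}$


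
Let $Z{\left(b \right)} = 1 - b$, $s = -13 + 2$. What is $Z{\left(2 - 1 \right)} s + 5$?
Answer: $5$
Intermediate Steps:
$s = -11$
$Z{\left(2 - 1 \right)} s + 5 = \left(1 - \left(2 - 1\right)\right) \left(-11\right) + 5 = \left(1 - 1\right) \left(-11\right) + 5 = 0 \left(-11\right) + 5 = 0 + 5 = 5$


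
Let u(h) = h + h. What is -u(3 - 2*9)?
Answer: 30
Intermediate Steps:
u(h) = 2*h
-u(3 - 2*9) = -2*(3 - 2*9) = -2*(3 - 18) = -2*(-15) = -1*(-30) = 30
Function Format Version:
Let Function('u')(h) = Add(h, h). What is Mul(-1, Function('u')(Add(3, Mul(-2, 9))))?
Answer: 30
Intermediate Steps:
Function('u')(h) = Mul(2, h)
Mul(-1, Function('u')(Add(3, Mul(-2, 9)))) = Mul(-1, Mul(2, Add(3, Mul(-2, 9)))) = Mul(-1, Mul(2, Add(3, -18))) = Mul(-1, Mul(2, -15)) = Mul(-1, -30) = 30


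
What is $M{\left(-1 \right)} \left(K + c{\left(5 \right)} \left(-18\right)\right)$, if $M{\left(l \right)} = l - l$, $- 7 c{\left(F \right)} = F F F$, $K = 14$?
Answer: $0$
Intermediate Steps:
$c{\left(F \right)} = - \frac{F^{3}}{7}$ ($c{\left(F \right)} = - \frac{F F F}{7} = - \frac{F^{2} F}{7} = - \frac{F^{3}}{7}$)
$M{\left(l \right)} = 0$
$M{\left(-1 \right)} \left(K + c{\left(5 \right)} \left(-18\right)\right) = 0 \left(14 + - \frac{5^{3}}{7} \left(-18\right)\right) = 0 \left(14 + \left(- \frac{1}{7}\right) 125 \left(-18\right)\right) = 0 \left(14 - - \frac{2250}{7}\right) = 0 \left(14 + \frac{2250}{7}\right) = 0 \cdot \frac{2348}{7} = 0$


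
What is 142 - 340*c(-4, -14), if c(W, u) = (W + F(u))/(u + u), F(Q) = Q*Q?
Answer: 17314/7 ≈ 2473.4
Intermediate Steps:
F(Q) = Q**2
c(W, u) = (W + u**2)/(2*u) (c(W, u) = (W + u**2)/(u + u) = (W + u**2)/((2*u)) = (W + u**2)*(1/(2*u)) = (W + u**2)/(2*u))
142 - 340*c(-4, -14) = 142 - 170*(-4 + (-14)**2)/(-14) = 142 - 170*(-1)*(-4 + 196)/14 = 142 - 170*(-1)*192/14 = 142 - 340*(-48/7) = 142 + 16320/7 = 17314/7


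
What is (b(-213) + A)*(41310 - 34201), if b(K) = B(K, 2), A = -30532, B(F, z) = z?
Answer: -217037770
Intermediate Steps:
b(K) = 2
(b(-213) + A)*(41310 - 34201) = (2 - 30532)*(41310 - 34201) = -30530*7109 = -217037770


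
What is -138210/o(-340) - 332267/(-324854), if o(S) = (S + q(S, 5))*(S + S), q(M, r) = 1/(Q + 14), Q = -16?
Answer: 15703446/36870929 ≈ 0.42590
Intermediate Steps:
q(M, r) = -½ (q(M, r) = 1/(-16 + 14) = 1/(-2) = -½)
o(S) = 2*S*(-½ + S) (o(S) = (S - ½)*(S + S) = (-½ + S)*(2*S) = 2*S*(-½ + S))
-138210/o(-340) - 332267/(-324854) = -138210*(-1/(340*(-1 + 2*(-340)))) - 332267/(-324854) = -138210*(-1/(340*(-1 - 680))) - 332267*(-1/324854) = -138210/((-340*(-681))) + 332267/324854 = -138210/231540 + 332267/324854 = -138210*1/231540 + 332267/324854 = -271/454 + 332267/324854 = 15703446/36870929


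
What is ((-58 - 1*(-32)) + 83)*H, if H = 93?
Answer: 5301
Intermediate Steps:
((-58 - 1*(-32)) + 83)*H = ((-58 - 1*(-32)) + 83)*93 = ((-58 + 32) + 83)*93 = (-26 + 83)*93 = 57*93 = 5301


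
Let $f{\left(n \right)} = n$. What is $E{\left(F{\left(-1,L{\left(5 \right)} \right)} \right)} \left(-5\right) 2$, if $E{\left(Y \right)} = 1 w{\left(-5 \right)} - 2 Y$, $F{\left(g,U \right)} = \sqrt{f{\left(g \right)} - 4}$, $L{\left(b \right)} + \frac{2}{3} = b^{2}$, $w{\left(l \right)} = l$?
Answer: $50 + 20 i \sqrt{5} \approx 50.0 + 44.721 i$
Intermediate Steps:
$L{\left(b \right)} = - \frac{2}{3} + b^{2}$
$F{\left(g,U \right)} = \sqrt{-4 + g}$ ($F{\left(g,U \right)} = \sqrt{g - 4} = \sqrt{-4 + g}$)
$E{\left(Y \right)} = -5 - 2 Y$ ($E{\left(Y \right)} = 1 \left(-5\right) - 2 Y = -5 - 2 Y$)
$E{\left(F{\left(-1,L{\left(5 \right)} \right)} \right)} \left(-5\right) 2 = \left(-5 - 2 \sqrt{-4 - 1}\right) \left(-5\right) 2 = \left(-5 - 2 \sqrt{-5}\right) \left(-5\right) 2 = \left(-5 - 2 i \sqrt{5}\right) \left(-5\right) 2 = \left(25 + 10 i \sqrt{5}\right) 2 = 50 + 20 i \sqrt{5}$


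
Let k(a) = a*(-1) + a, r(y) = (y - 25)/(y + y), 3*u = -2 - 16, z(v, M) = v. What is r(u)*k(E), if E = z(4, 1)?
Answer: 0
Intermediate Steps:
u = -6 (u = (-2 - 16)/3 = (⅓)*(-18) = -6)
E = 4
r(y) = (-25 + y)/(2*y) (r(y) = (-25 + y)/((2*y)) = (-25 + y)*(1/(2*y)) = (-25 + y)/(2*y))
k(a) = 0 (k(a) = -a + a = 0)
r(u)*k(E) = ((½)*(-25 - 6)/(-6))*0 = ((½)*(-⅙)*(-31))*0 = (31/12)*0 = 0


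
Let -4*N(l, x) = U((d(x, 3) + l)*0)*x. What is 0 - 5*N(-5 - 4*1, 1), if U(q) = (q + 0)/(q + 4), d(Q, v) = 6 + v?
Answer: 0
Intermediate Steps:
U(q) = q/(4 + q)
N(l, x) = 0 (N(l, x) = -(((6 + 3) + l)*0)/(4 + ((6 + 3) + l)*0)*x/4 = -((9 + l)*0)/(4 + (9 + l)*0)*x/4 = -0/(4 + 0)*x/4 = -0/4*x/4 = -0*(¼)*x/4 = -0*x = -¼*0 = 0)
0 - 5*N(-5 - 4*1, 1) = 0 - 5*0 = 0 + 0 = 0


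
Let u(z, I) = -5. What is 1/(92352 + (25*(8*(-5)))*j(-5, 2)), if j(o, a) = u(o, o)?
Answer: 1/97352 ≈ 1.0272e-5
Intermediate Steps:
j(o, a) = -5
1/(92352 + (25*(8*(-5)))*j(-5, 2)) = 1/(92352 + (25*(8*(-5)))*(-5)) = 1/(92352 + (25*(-40))*(-5)) = 1/(92352 - 1000*(-5)) = 1/(92352 + 5000) = 1/97352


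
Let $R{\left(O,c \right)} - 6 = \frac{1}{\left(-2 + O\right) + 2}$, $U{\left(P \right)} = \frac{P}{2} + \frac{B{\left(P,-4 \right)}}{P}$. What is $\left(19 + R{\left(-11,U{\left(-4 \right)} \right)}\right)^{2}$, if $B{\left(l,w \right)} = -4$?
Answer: $\frac{75076}{121} \approx 620.46$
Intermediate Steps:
$U{\left(P \right)} = \frac{P}{2} - \frac{4}{P}$
$R{\left(O,c \right)} = 6 + \frac{1}{O}$ ($R{\left(O,c \right)} = 6 + \frac{1}{\left(-2 + O\right) + 2} = 6 + \frac{1}{O}$)
$\left(19 + R{\left(-11,U{\left(-4 \right)} \right)}\right)^{2} = \left(19 + \left(6 + \frac{1}{-11}\right)\right)^{2} = \left(19 + \left(6 - \frac{1}{11}\right)\right)^{2} = \left(19 + \frac{65}{11}\right)^{2} = \left(\frac{274}{11}\right)^{2} = \frac{75076}{121}$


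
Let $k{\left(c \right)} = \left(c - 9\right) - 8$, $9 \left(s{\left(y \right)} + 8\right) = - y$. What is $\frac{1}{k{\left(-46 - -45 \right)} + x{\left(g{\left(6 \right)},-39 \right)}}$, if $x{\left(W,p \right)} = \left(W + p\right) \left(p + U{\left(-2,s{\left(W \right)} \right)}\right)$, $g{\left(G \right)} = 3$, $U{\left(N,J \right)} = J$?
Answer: $\frac{1}{1686} \approx 0.00059312$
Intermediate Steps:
$s{\left(y \right)} = -8 - \frac{y}{9}$ ($s{\left(y \right)} = -8 + \frac{\left(-1\right) y}{9} = -8 - \frac{y}{9}$)
$k{\left(c \right)} = -17 + c$ ($k{\left(c \right)} = \left(-9 + c\right) - 8 = -17 + c$)
$x{\left(W,p \right)} = \left(W + p\right) \left(-8 + p - \frac{W}{9}\right)$ ($x{\left(W,p \right)} = \left(W + p\right) \left(p - \left(8 + \frac{W}{9}\right)\right) = \left(W + p\right) \left(-8 + p - \frac{W}{9}\right)$)
$\frac{1}{k{\left(-46 - -45 \right)} + x{\left(g{\left(6 \right)},-39 \right)}} = \frac{1}{\left(-17 - 1\right) + \left(\left(-39\right)^{2} + 3 \left(-39\right) - \frac{72 + 3}{3} - - \frac{13 \left(72 + 3\right)}{3}\right)} = \frac{1}{\left(-17 + \left(-46 + 45\right)\right) - \left(-1404 - 300\right)} = \frac{1}{\left(-17 - 1\right) + \left(1521 - 117 - 25 + 325\right)} = \frac{1}{-18 + 1704} = \frac{1}{1686}$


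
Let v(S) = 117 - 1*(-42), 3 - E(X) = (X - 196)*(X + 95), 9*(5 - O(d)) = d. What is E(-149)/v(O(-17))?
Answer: -6209/53 ≈ -117.15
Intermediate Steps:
O(d) = 5 - d/9
E(X) = 3 - (-196 + X)*(95 + X) (E(X) = 3 - (X - 196)*(X + 95) = 3 - (-196 + X)*(95 + X))
v(S) = 159 (v(S) = 117 + 42 = 159)
E(-149)/v(O(-17)) = (18623 - 1*(-149)² + 101*(-149))/159 = (18623 - 1*22201 - 15049)*(1/159) = (18623 - 22201 - 15049)*(1/159) = -18627*1/159 = -6209/53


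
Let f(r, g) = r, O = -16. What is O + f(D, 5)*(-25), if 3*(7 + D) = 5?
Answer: 352/3 ≈ 117.33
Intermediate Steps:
D = -16/3 (D = -7 + (⅓)*5 = -7 + 5/3 = -16/3 ≈ -5.3333)
O + f(D, 5)*(-25) = -16 - 16/3*(-25) = -16 + 400/3 = 352/3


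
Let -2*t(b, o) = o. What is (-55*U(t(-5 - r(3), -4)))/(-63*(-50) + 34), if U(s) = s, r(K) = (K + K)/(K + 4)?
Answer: -55/1592 ≈ -0.034548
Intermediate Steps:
r(K) = 2*K/(4 + K) (r(K) = (2*K)/(4 + K) = 2*K/(4 + K))
t(b, o) = -o/2
(-55*U(t(-5 - r(3), -4)))/(-63*(-50) + 34) = (-(-55)*(-4)/2)/(-63*(-50) + 34) = (-55*2)/(3150 + 34) = -110/3184 = -110*1/3184 = -55/1592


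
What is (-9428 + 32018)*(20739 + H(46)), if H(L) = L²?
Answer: 516294450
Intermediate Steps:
(-9428 + 32018)*(20739 + H(46)) = (-9428 + 32018)*(20739 + 46²) = 22590*(20739 + 2116) = 22590*22855 = 516294450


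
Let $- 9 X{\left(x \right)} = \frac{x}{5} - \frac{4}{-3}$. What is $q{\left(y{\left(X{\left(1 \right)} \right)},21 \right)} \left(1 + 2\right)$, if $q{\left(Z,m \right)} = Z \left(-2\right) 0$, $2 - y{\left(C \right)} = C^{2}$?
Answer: $0$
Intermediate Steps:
$X{\left(x \right)} = - \frac{4}{27} - \frac{x}{45}$ ($X{\left(x \right)} = - \frac{\frac{x}{5} - \frac{4}{-3}}{9} = - \frac{x \frac{1}{5} - - \frac{4}{3}}{9} = - \frac{\frac{x}{5} + \frac{4}{3}}{9} = - \frac{\frac{4}{3} + \frac{x}{5}}{9} = - \frac{4}{27} - \frac{x}{45}$)
$y{\left(C \right)} = 2 - C^{2}$
$q{\left(Z,m \right)} = 0$ ($q{\left(Z,m \right)} = - 2 Z 0 = 0$)
$q{\left(y{\left(X{\left(1 \right)} \right)},21 \right)} \left(1 + 2\right) = 0 \left(1 + 2\right) = 0 \cdot 3 = 0$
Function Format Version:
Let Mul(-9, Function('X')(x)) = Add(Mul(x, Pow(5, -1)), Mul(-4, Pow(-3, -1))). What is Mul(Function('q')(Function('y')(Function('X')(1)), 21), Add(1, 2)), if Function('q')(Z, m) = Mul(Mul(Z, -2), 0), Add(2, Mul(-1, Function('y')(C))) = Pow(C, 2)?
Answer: 0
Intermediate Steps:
Function('X')(x) = Add(Rational(-4, 27), Mul(Rational(-1, 45), x)) (Function('X')(x) = Mul(Rational(-1, 9), Add(Mul(x, Pow(5, -1)), Mul(-4, Pow(-3, -1)))) = Mul(Rational(-1, 9), Add(Mul(x, Rational(1, 5)), Mul(-4, Rational(-1, 3)))) = Mul(Rational(-1, 9), Add(Mul(Rational(1, 5), x), Rational(4, 3))) = Mul(Rational(-1, 9), Add(Rational(4, 3), Mul(Rational(1, 5), x))) = Add(Rational(-4, 27), Mul(Rational(-1, 45), x)))
Function('y')(C) = Add(2, Mul(-1, Pow(C, 2)))
Function('q')(Z, m) = 0 (Function('q')(Z, m) = Mul(Mul(-2, Z), 0) = 0)
Mul(Function('q')(Function('y')(Function('X')(1)), 21), Add(1, 2)) = Mul(0, Add(1, 2)) = Mul(0, 3) = 0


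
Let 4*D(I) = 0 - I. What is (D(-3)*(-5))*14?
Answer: -105/2 ≈ -52.500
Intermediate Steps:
D(I) = -I/4 (D(I) = (0 - I)/4 = (-I)/4 = -I/4)
(D(-3)*(-5))*14 = (-¼*(-3)*(-5))*14 = ((¾)*(-5))*14 = -15/4*14 = -105/2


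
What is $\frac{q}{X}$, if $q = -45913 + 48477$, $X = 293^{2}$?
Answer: $\frac{2564}{85849} \approx 0.029866$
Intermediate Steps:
$X = 85849$
$q = 2564$
$\frac{q}{X} = \frac{2564}{85849}$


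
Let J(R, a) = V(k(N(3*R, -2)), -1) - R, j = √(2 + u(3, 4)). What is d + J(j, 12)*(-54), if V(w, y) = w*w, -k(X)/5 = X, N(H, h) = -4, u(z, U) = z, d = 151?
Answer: -21449 + 54*√5 ≈ -21328.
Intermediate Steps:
k(X) = -5*X
V(w, y) = w²
j = √5 (j = √(2 + 3) = √5 ≈ 2.2361)
J(R, a) = 400 - R (J(R, a) = (-5*(-4))² - R = 20² - R = 400 - R)
d + J(j, 12)*(-54) = 151 + (400 - √5)*(-54) = 151 + (-21600 + 54*√5) = -21449 + 54*√5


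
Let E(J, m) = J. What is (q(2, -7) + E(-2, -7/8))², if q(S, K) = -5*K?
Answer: 1089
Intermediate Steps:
(q(2, -7) + E(-2, -7/8))² = (-5*(-7) - 2)² = (35 - 2)² = 33² = 1089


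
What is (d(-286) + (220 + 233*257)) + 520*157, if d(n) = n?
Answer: 141455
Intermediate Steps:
(d(-286) + (220 + 233*257)) + 520*157 = (-286 + (220 + 233*257)) + 520*157 = (-286 + (220 + 59881)) + 81640 = (-286 + 60101) + 81640 = 59815 + 81640 = 141455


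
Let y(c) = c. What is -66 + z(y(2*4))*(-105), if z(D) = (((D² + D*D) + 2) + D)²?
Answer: -1999686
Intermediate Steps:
z(D) = (2 + D + 2*D²)² (z(D) = (((D² + D²) + 2) + D)² = ((2*D² + 2) + D)² = ((2 + 2*D²) + D)² = (2 + D + 2*D²)²)
-66 + z(y(2*4))*(-105) = -66 + (2 + 2*4 + 2*(2*4)²)²*(-105) = -66 + (2 + 8 + 2*8²)²*(-105) = -66 + (2 + 8 + 2*64)²*(-105) = -66 + (2 + 8 + 128)²*(-105) = -66 + 138²*(-105) = -66 + 19044*(-105) = -66 - 1999620 = -1999686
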